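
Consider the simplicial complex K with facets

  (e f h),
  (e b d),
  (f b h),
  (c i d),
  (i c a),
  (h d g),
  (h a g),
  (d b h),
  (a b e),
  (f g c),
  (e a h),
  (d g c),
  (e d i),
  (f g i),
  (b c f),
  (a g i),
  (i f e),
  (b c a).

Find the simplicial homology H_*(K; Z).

H_0 ≅ Z,  H_1 ≅ Z ⊕ Z/2Z,  H_2 = 0.

We work with the vertex ordering a < b < c < d < e < f < g < h < i. The simplices of K, each written with vertices in increasing order, are:

  0-simplices (9): a, b, c, d, e, f, g, h, i
  1-simplices (27): ab, ac, ae, ag, ah, ai, bc, bd, be, bf, bh, cd, cf, cg, ci, de, dg, dh, di, ef, eh, ei, fg, fh, fi, gh, gi
  2-simplices (18): abc, abe, aci, aeh, agh, agi, bcf, bde, bdh, bfh, cdg, cdi, cfg, dei, dgh, efh, efi, fgi

so the chain groups are C_0 ≅ Z^9, C_1 ≅ Z^27, C_2 ≅ Z^18.

∂_1: C_1 → C_0 is given by ∂[p,q] = [q] − [p]. For instance
  ∂fi = i − f.
The 9×27 boundary matrix has rank 8 and Smith normal form diag(1,1,1,1,1,1,1,1).

The boundary map ∂_2: C_2 → C_1 acts by ∂[p,q,r] = [q,r] − [p,r] + [p,q]. For instance
  ∂cfg = fg − cg + cf,
  ∂efi = fi − ei + ef.
As a 27×18 matrix over Z this has rank 18, with invariant factors (1,1,1,1,1,1,1,1,1,1,1,1,1,1,1,1,1,2).

Now H_k = ker ∂_k / im ∂_{k+1}, so:

  H_0: rank C_0 − rank ∂_1 = 9 − 8 = 1, and the invariant factors of ∂_1 are all 1, so H_0 = Z.
  H_1: rank ker ∂_1 − rank ∂_2 = (27 − 8) − 18 = 1, and ∂_2 has invariant factor 2 > 1, so H_1 = Z ⊕ Z/2Z.
  H_2: rank ker ∂_2 − rank ∂_3 = (18 − 18) − 0 = 0, and there is no ∂_3, so H_2 = 0.

As a check, the Euler characteristic is 9 − 27 + 18 = 0, which agrees with 1 − 1 + 0 = 0.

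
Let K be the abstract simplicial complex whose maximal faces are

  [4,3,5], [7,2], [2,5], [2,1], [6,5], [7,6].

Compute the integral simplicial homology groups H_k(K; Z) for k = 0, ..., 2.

Take the total order 1 < 2 < 3 < 4 < 5 < 6 < 7 on the vertex set. Then K (dimension 2) consists of the simplices:

  0-simplices (7): [1], [2], [3], [4], [5], [6], [7]
  1-simplices (8): [1,2], [2,5], [2,7], [3,4], [3,5], [4,5], [5,6], [6,7]
  2-simplices (1): [3,4,5]

Hence C_0 ≅ Z^7, C_1 ≅ Z^8, C_2 ≅ Z^1.

∂_1: C_1 → C_0 maps an edge to its endpoints' difference, ∂[p,q] = q − p.
As a 7×8 matrix over Z this has rank 6, with invariant factors (1,1,1,1,1,1).

The boundary map ∂_2: C_2 → C_1 maps a triangle to the signed sum of its edges. For instance
  ∂[3,4,5] = [4,5] − [3,5] + [3,4].
As a 8×1 matrix over Z this has rank 1, with invariant factors (1).

Reading off H_k = ker ∂_k / im ∂_{k+1}:

  H_0: rank C_0 − rank ∂_1 = 7 − 6 = 1, and the invariant factors of ∂_1 are all 1, so H_0 ≅ Z.
  H_1: rank ker ∂_1 − rank ∂_2 = (8 − 6) − 1 = 1, and the invariant factors of ∂_2 are all 1, so H_1 ≅ Z.
  H_2: rank ker ∂_2 − rank ∂_3 = (1 − 1) − 0 = 0, and there is no ∂_3, so H_2 ≅ 0.

H_0 = Z,  H_1 = Z,  H_2 = 0.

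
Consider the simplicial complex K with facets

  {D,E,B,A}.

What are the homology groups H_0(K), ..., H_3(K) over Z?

H_0 ≅ Z,  H_1 = 0,  H_2 = 0,  H_3 = 0.

Take the total order A < B < D < E on the vertex set. Then K (dimension 3) consists of the simplices:

  0-simplices (4): A, B, D, E
  1-simplices (6): AB, AD, AE, BD, BE, DE
  2-simplices (4): ABD, ABE, ADE, BDE
  3-simplices (1): ABDE

Hence C_0 ≅ Z^4, C_1 ≅ Z^6, C_2 ≅ Z^4, C_3 ≅ Z^1.

Boundary ∂_1: C_1 → C_0 sends each edge [p,q] (with p < q) to q − p.
As a 4×6 matrix over Z this has rank 3, with invariant factors (1,1,1).

The boundary map ∂_2: C_2 → C_1 sends each 2-simplex [p,q,r] to [q,r] − [p,r] + [p,q]. For instance
  ∂BDE = DE − BE + BD,
  ∂ABD = BD − AD + AB.
The resulting 6×4 matrix has rank 3, and its Smith normal form has invariant factors (1,1,1).

∂_3: C_3 → C_2 sends each 3-simplex σ to the alternating sum Σ_i (−1)^i (σ with its i-th vertex removed). For instance
  ∂ABDE = BDE − ADE + ABE − ABD.
This gives a 4×1 integer matrix of rank 1; reducing to Smith normal form yields diagonal entries (1).

Reading off H_k = ker ∂_k / im ∂_{k+1}:

  H_0: rank C_0 − rank ∂_1 = 4 − 3 = 1, and the invariant factors of ∂_1 are all 1, so H_0 ≅ Z.
  H_1: rank ker ∂_1 − rank ∂_2 = (6 − 3) − 3 = 0, and the invariant factors of ∂_2 are all 1, so H_1 ≅ 0.
  H_2: rank ker ∂_2 − rank ∂_3 = (4 − 3) − 1 = 0, and the invariant factors of ∂_3 are all 1, so H_2 ≅ 0.
  H_3: rank ker ∂_3 − rank ∂_4 = (1 − 1) − 0 = 0, and there is no ∂_4, so H_3 ≅ 0.

(K is a triangulation of the 3-simplex.)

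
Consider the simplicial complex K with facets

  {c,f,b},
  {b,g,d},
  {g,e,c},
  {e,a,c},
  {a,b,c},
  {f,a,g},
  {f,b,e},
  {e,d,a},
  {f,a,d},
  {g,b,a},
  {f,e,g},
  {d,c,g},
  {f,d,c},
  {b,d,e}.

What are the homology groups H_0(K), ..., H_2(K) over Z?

K has 7 vertices, 21 edges, 14 triangles.
rank ∂_0 = 0, rank ∂_1 = 6 ⇒ b_0 = 7 − 0 − 6 = 1; all invariant factors of ∂_1 are 1 so no torsion. So H_0 ≅ Z.
rank ∂_1 = 6, rank ∂_2 = 13 ⇒ b_1 = 21 − 6 − 13 = 2; all invariant factors of ∂_2 are 1 so no torsion. So H_1 ≅ Z^2.
rank ∂_2 = 13, rank ∂_3 = 0 ⇒ b_2 = 14 − 13 − 0 = 1. So H_2 ≅ Z.

H_0 ≅ Z,  H_1 ≅ Z^2,  H_2 ≅ Z.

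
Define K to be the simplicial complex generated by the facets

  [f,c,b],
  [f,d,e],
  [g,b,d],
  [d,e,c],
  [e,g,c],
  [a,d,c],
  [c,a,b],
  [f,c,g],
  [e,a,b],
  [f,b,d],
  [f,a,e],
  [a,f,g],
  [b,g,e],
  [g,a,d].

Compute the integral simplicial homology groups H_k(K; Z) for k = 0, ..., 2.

H_0 = Z,  H_1 = Z^2,  H_2 = Z.

We work with the vertex ordering a < b < c < d < e < f < g. The simplices of K, each written with vertices in increasing order, are:

  0-simplices (7): a, b, c, d, e, f, g
  1-simplices (21): ab, ac, ad, ae, af, ag, bc, bd, be, bf, bg, cd, ce, cf, cg, de, df, dg, ef, eg, fg
  2-simplices (14): abc, abe, acd, adg, aef, afg, bcf, bdf, bdg, beg, cde, ceg, cfg, def

Hence C_0 ≅ Z^7, C_1 ≅ Z^21, C_2 ≅ Z^14.

Boundary ∂_1: C_1 → C_0 maps an edge to its endpoints' difference, ∂[p,q] = q − p.
This gives a 7×21 integer matrix of rank 6; reducing to Smith normal form yields diagonal entries (1,1,1,1,1,1).

Boundary ∂_2: C_2 → C_1 acts by ∂[p,q,r] = [q,r] − [p,r] + [p,q]. For instance
  ∂bdg = dg − bg + bd,
  ∂bdf = df − bf + bd.
The 21×14 boundary matrix has rank 13 and Smith normal form diag(1,1,1,1,1,1,1,1,1,1,1,1,1).

Computing H_k = (kernel of ∂_k) / (image of ∂_{k+1}):

  H_0: rank C_0 − rank ∂_1 = 7 − 6 = 1, and the invariant factors of ∂_1 are all 1, so H_0 = Z.
  H_1: rank ker ∂_1 − rank ∂_2 = (21 − 6) − 13 = 2, and the invariant factors of ∂_2 are all 1, so H_1 = Z^2.
  H_2: rank ker ∂_2 − rank ∂_3 = (14 − 13) − 0 = 1, and there is no ∂_3, so H_2 = Z.

As a check, the Euler characteristic is 7 − 21 + 14 = 0, which agrees with 1 − 2 + 1 = 0.
(K is a triangulation of the torus T^2.)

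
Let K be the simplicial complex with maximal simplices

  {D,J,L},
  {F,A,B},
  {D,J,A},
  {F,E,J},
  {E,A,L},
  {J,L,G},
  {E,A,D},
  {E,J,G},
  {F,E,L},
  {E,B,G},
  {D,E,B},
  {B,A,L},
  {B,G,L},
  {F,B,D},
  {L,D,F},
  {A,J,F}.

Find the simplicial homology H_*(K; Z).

We work with the vertex ordering A < B < D < E < F < G < J < L. The simplices of K, each written with vertices in increasing order, are:

  0-simplices (8): A, B, D, E, F, G, J, L
  1-simplices (24): AB, AD, AE, AF, AJ, AL, BD, BE, BF, BG, BL, DE, DF, DJ, DL, EF, EG, EJ, EL, FJ, FL, GJ, GL, JL
  2-simplices (16): ABF, ABL, ADE, ADJ, AEL, AFJ, BDE, BDF, BEG, BGL, DFL, DJL, EFJ, EFL, EGJ, GJL

giving chain groups C_0 ≅ Z^8, C_1 ≅ Z^24, C_2 ≅ Z^16.

The boundary map ∂_1: C_1 → C_0 is given by ∂[p,q] = [q] − [p].
This gives a 8×24 integer matrix of rank 7; reducing to Smith normal form yields diagonal entries (1,1,1,1,1,1,1).

∂_2: C_2 → C_1 sends each 2-simplex [p,q,r] to [q,r] − [p,r] + [p,q]. For instance
  ∂EGJ = GJ − EJ + EG,
  ∂ABF = BF − AF + AB.
The resulting 24×16 matrix has rank 15, and its Smith normal form has invariant factors (1,1,1,1,1,1,1,1,1,1,1,1,1,1,1).

Computing H_k = (kernel of ∂_k) / (image of ∂_{k+1}):

  H_0: rank C_0 − rank ∂_1 = 8 − 7 = 1, and the invariant factors of ∂_1 are all 1, so H_0 ≅ Z.
  H_1: rank ker ∂_1 − rank ∂_2 = (24 − 7) − 15 = 2, and the invariant factors of ∂_2 are all 1, so H_1 ≅ Z^2.
  H_2: rank ker ∂_2 − rank ∂_3 = (16 − 15) − 0 = 1, and there is no ∂_3, so H_2 ≅ Z.

As a check, the Euler characteristic is 8 − 24 + 16 = 0, which agrees with 1 − 2 + 1 = 0.

H_0 ≅ Z,  H_1 ≅ Z^2,  H_2 ≅ Z.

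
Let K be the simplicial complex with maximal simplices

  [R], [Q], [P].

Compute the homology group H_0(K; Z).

Take the total order P < Q < R on the vertex set. Then K (dimension 0) consists of the simplices:

  0-simplices (3): P, Q, R

Hence C_0 ≅ Z^3.

Now H_k = ker ∂_k / im ∂_{k+1}, so:

  H_0: rank C_0 − rank ∂_1 = 3 − 0 = 3, and there is no ∂_1, so H_0 ≅ Z^3.

H_0 ≅ Z^3.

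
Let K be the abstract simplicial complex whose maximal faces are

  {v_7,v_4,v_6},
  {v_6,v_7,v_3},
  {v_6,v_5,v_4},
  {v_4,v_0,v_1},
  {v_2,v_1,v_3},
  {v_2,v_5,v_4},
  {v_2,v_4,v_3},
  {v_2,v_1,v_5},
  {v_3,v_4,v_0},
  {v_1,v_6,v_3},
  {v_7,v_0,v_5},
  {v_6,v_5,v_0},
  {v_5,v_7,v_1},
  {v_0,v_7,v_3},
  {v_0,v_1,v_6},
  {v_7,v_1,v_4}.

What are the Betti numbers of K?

K has 8 vertices, 24 edges, 16 triangles.
rank ∂_0 = 0, rank ∂_1 = 7 ⇒ b_0 = 8 − 0 − 7 = 1; all invariant factors of ∂_1 are 1 so no torsion. So H_0 ≅ Z.
rank ∂_1 = 7, rank ∂_2 = 15 ⇒ b_1 = 24 − 7 − 15 = 2; all invariant factors of ∂_2 are 1 so no torsion. So H_1 ≅ Z^2.
rank ∂_2 = 15, rank ∂_3 = 0 ⇒ b_2 = 16 − 15 − 0 = 1. So H_2 ≅ Z.

b_0 = 1, b_1 = 2, b_2 = 1.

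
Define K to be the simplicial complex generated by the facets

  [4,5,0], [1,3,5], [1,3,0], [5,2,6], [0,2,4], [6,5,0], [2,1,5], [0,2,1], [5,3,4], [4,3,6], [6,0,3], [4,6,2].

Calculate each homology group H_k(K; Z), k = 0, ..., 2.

K has 7 vertices, 18 edges, 12 triangles.
rank ∂_0 = 0, rank ∂_1 = 6 ⇒ b_0 = 7 − 0 − 6 = 1; all invariant factors of ∂_1 are 1 so no torsion. So H_0 = Z.
rank ∂_1 = 6, rank ∂_2 = 12 ⇒ b_1 = 18 − 6 − 12 = 0; ∂_2 has invariant factor(s) [2] giving torsion. So H_1 = Z/2Z.
rank ∂_2 = 12, rank ∂_3 = 0 ⇒ b_2 = 12 − 12 − 0 = 0. So H_2 = 0.

H_0 ≅ Z,  H_1 ≅ Z/2Z,  H_2 = 0.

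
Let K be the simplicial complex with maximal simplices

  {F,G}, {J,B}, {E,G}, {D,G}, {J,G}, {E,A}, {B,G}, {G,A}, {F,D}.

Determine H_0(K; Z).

Take the total order A < B < D < E < F < G < J on the vertex set. Then K (dimension 1) consists of the simplices:

  0-simplices (7): A, B, D, E, F, G, J
  1-simplices (9): AE, AG, BG, BJ, DF, DG, EG, FG, GJ

Hence C_0 ≅ Z^7, C_1 ≅ Z^9.

Boundary ∂_1: C_1 → C_0 maps an edge to its endpoints' difference, ∂[p,q] = q − p.
As a 7×9 matrix over Z this has rank 6, with invariant factors (1,1,1,1,1,1).

Reading off H_k = ker ∂_k / im ∂_{k+1}:

  H_0: rank C_0 − rank ∂_1 = 7 − 6 = 1, and the invariant factors of ∂_1 are all 1, so H_0 = Z.

H_0 = Z.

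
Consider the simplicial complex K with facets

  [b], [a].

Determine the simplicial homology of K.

Fix the vertex order a < b and write every simplex with vertices in increasing order. Then dim K = 0 and the simplices of K are:

  0-simplices (2): a, b

Hence C_0 ≅ Z^2.

Now H_k = ker ∂_k / im ∂_{k+1}, so:

  H_0: rank C_0 − rank ∂_1 = 2 − 0 = 2, and there is no ∂_1, so H_0 = Z^2.

(K is a triangulation of a set of 2 points.)

H_0 ≅ Z^2.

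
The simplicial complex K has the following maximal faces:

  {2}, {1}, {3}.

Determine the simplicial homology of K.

H_0 ≅ Z^3.

We work with the vertex ordering 1 < 2 < 3. The simplices of K, each written with vertices in increasing order, are:

  0-simplices (3): [1], [2], [3]

so the chain groups are C_0 ≅ Z^3.

From H_k ≅ ker(∂_k) / im(∂_{k+1}) we obtain:

  H_0: rank C_0 − rank ∂_1 = 3 − 0 = 3, and there is no ∂_1, so H_0 = Z^3.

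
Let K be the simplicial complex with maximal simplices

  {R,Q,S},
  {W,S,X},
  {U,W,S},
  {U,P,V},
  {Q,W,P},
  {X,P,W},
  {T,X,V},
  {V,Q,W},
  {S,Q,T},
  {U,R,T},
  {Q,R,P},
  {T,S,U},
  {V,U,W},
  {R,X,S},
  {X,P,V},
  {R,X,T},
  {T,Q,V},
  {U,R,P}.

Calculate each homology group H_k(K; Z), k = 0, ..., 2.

H_0 ≅ Z,  H_1 ≅ Z ⊕ Z/2Z,  H_2 = 0.

Fix the vertex order P < Q < R < S < T < U < V < W < X and write every simplex with vertices in increasing order. Then dim K = 2 and the simplices of K are:

  0-simplices (9): P, Q, R, S, T, U, V, W, X
  1-simplices (27): PQ, PR, PU, PV, PW, PX, QR, QS, QT, QV, QW, RS, RT, RU, RX, ST, SU, SW, SX, TU, TV, TX, UV, UW, VW, VX, WX
  2-simplices (18): PQR, PQW, PRU, PUV, PVX, PWX, QRS, QST, QTV, QVW, RSX, RTU, RTX, STU, SUW, SWX, TVX, UVW

giving chain groups C_0 ≅ Z^9, C_1 ≅ Z^27, C_2 ≅ Z^18.

∂_1: C_1 → C_0 maps an edge to its endpoints' difference, ∂[p,q] = q − p. For instance
  ∂PU = U − P.
This gives a 9×27 integer matrix of rank 8; reducing to Smith normal form yields diagonal entries (1,1,1,1,1,1,1,1).

The boundary map ∂_2: C_2 → C_1 acts by ∂[p,q,r] = [q,r] − [p,r] + [p,q]. For instance
  ∂PUV = UV − PV + PU,
  ∂RTX = TX − RX + RT.
The 27×18 boundary matrix has rank 18 and Smith normal form diag(1,1,1,1,1,1,1,1,1,1,1,1,1,1,1,1,1,2).

Reading off H_k = ker ∂_k / im ∂_{k+1}:

  H_0: rank C_0 − rank ∂_1 = 9 − 8 = 1, and the invariant factors of ∂_1 are all 1, so H_0 ≅ Z.
  H_1: rank ker ∂_1 − rank ∂_2 = (27 − 8) − 18 = 1, and ∂_2 has invariant factor 2 > 1, so H_1 ≅ Z ⊕ Z/2Z.
  H_2: rank ker ∂_2 − rank ∂_3 = (18 − 18) − 0 = 0, and there is no ∂_3, so H_2 ≅ 0.

As a check, the Euler characteristic is 9 − 27 + 18 = 0, which agrees with 1 − 1 + 0 = 0.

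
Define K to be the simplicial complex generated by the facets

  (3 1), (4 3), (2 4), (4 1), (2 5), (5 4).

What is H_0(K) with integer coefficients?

Order the vertices as 1 < 2 < 3 < 4 < 5. Listing each simplex with vertices in this order, K has dimension 1 with simplices:

  0-simplices (5): [1], [2], [3], [4], [5]
  1-simplices (6): [1,3], [1,4], [2,4], [2,5], [3,4], [4,5]

so the chain groups are C_0 ≅ Z^5, C_1 ≅ Z^6.

Boundary ∂_1: C_1 → C_0 is given by ∂[p,q] = [q] − [p].
As a 5×6 matrix over Z this has rank 4, with invariant factors (1,1,1,1).

From H_k ≅ ker(∂_k) / im(∂_{k+1}) we obtain:

  H_0: rank C_0 − rank ∂_1 = 5 − 4 = 1, and the invariant factors of ∂_1 are all 1, so H_0 ≅ Z.

H_0 = Z.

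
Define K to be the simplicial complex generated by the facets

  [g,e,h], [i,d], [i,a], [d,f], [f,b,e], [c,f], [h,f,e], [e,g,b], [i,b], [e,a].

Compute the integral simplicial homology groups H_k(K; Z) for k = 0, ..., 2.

H_0 = Z,  H_1 = Z^2,  H_2 = 0.

Order the vertices as a < b < c < d < e < f < g < h < i. Listing each simplex with vertices in this order, K has dimension 2 with simplices:

  0-simplices (9): a, b, c, d, e, f, g, h, i
  1-simplices (14): ae, ai, be, bf, bg, bi, cf, df, di, ef, eg, eh, fh, gh
  2-simplices (4): bef, beg, efh, egh

giving chain groups C_0 ≅ Z^9, C_1 ≅ Z^14, C_2 ≅ Z^4.

Boundary ∂_1: C_1 → C_0 sends each edge [p,q] (with p < q) to q − p.
This gives a 9×14 integer matrix of rank 8; reducing to Smith normal form yields diagonal entries (1,1,1,1,1,1,1,1).

∂_2: C_2 → C_1 maps a triangle to the signed sum of its edges. For instance
  ∂efh = fh − eh + ef,
  ∂bef = ef − bf + be.
The resulting 14×4 matrix has rank 4, and its Smith normal form has invariant factors (1,1,1,1).

Reading off H_k = ker ∂_k / im ∂_{k+1}:

  H_0: rank C_0 − rank ∂_1 = 9 − 8 = 1, and the invariant factors of ∂_1 are all 1, so H_0 ≅ Z.
  H_1: rank ker ∂_1 − rank ∂_2 = (14 − 8) − 4 = 2, and the invariant factors of ∂_2 are all 1, so H_1 ≅ Z^2.
  H_2: rank ker ∂_2 − rank ∂_3 = (4 − 4) − 0 = 0, and there is no ∂_3, so H_2 ≅ 0.

As a check, the Euler characteristic is 9 − 14 + 4 = -1, which agrees with 1 − 2 + 0 = -1.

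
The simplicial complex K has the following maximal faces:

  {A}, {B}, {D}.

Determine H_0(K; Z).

H_0 = Z^3.

Take the total order A < B < D on the vertex set. Then K (dimension 0) consists of the simplices:

  0-simplices (3): A, B, D

so the chain groups are C_0 ≅ Z^3.

Reading off H_k = ker ∂_k / im ∂_{k+1}:

  H_0: rank C_0 − rank ∂_1 = 3 − 0 = 3, and there is no ∂_1, so H_0 = Z^3.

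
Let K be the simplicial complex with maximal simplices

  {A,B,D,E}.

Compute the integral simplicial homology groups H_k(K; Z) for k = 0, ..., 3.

H_0 ≅ Z,  H_1 = 0,  H_2 = 0,  H_3 = 0.

Take the total order A < B < D < E on the vertex set. Then K (dimension 3) consists of the simplices:

  0-simplices (4): A, B, D, E
  1-simplices (6): AB, AD, AE, BD, BE, DE
  2-simplices (4): ABD, ABE, ADE, BDE
  3-simplices (1): ABDE

so the chain groups are C_0 ≅ Z^4, C_1 ≅ Z^6, C_2 ≅ Z^4, C_3 ≅ Z^1.

The boundary map ∂_1: C_1 → C_0 is given by ∂[p,q] = [q] − [p]. For instance
  ∂AE = E − A.
This gives a 4×6 integer matrix of rank 3; reducing to Smith normal form yields diagonal entries (1,1,1).

∂_2: C_2 → C_1 maps a triangle to the signed sum of its edges. For instance
  ∂ADE = DE − AE + AD,
  ∂BDE = DE − BE + BD.
This gives a 6×4 integer matrix of rank 3; reducing to Smith normal form yields diagonal entries (1,1,1).

The boundary map ∂_3: C_3 → C_2 sends each 3-simplex σ to the alternating sum Σ_i (−1)^i (σ with its i-th vertex removed). For instance
  ∂ABDE = BDE − ADE + ABE − ABD.
As a 4×1 matrix over Z this has rank 1, with invariant factors (1).

Computing H_k = (kernel of ∂_k) / (image of ∂_{k+1}):

  H_0: rank C_0 − rank ∂_1 = 4 − 3 = 1, and the invariant factors of ∂_1 are all 1, so H_0 ≅ Z.
  H_1: rank ker ∂_1 − rank ∂_2 = (6 − 3) − 3 = 0, and the invariant factors of ∂_2 are all 1, so H_1 ≅ 0.
  H_2: rank ker ∂_2 − rank ∂_3 = (4 − 3) − 1 = 0, and the invariant factors of ∂_3 are all 1, so H_2 ≅ 0.
  H_3: rank ker ∂_3 − rank ∂_4 = (1 − 1) − 0 = 0, and there is no ∂_4, so H_3 ≅ 0.

As a check, the Euler characteristic is 4 − 6 + 4 − 1 = 1, which agrees with 1 − 0 + 0 − 0 = 1.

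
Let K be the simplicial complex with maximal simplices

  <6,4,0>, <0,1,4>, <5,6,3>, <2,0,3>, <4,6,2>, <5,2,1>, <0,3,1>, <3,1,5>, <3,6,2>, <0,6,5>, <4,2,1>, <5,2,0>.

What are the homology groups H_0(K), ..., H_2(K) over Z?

Take the total order 0 < 1 < 2 < 3 < 4 < 5 < 6 on the vertex set. Then K (dimension 2) consists of the simplices:

  0-simplices (7): [0], [1], [2], [3], [4], [5], [6]
  1-simplices (18): [0,1], [0,2], [0,3], [0,4], [0,5], [0,6], [1,2], [1,3], [1,4], [1,5], [2,3], [2,4], [2,5], [2,6], [3,5], [3,6], [4,6], [5,6]
  2-simplices (12): [0,1,3], [0,1,4], [0,2,3], [0,2,5], [0,4,6], [0,5,6], [1,2,4], [1,2,5], [1,3,5], [2,3,6], [2,4,6], [3,5,6]

so the chain groups are C_0 ≅ Z^7, C_1 ≅ Z^18, C_2 ≅ Z^12.

The boundary map ∂_1: C_1 → C_0 sends each edge [p,q] (with p < q) to q − p. For instance
  ∂[2,4] = [4] − [2].
The 7×18 boundary matrix has rank 6 and Smith normal form diag(1,1,1,1,1,1).

The boundary map ∂_2: C_2 → C_1 acts by ∂[p,q,r] = [q,r] − [p,r] + [p,q]. For instance
  ∂[1,2,5] = [2,5] − [1,5] + [1,2],
  ∂[0,2,3] = [2,3] − [0,3] + [0,2].
The 18×12 boundary matrix has rank 12 and Smith normal form diag(1,1,1,1,1,1,1,1,1,1,1,2).

From H_k ≅ ker(∂_k) / im(∂_{k+1}) we obtain:

  H_0: rank C_0 − rank ∂_1 = 7 − 6 = 1, and the invariant factors of ∂_1 are all 1, so H_0 ≅ Z.
  H_1: rank ker ∂_1 − rank ∂_2 = (18 − 6) − 12 = 0, and ∂_2 has invariant factor 2 > 1, so H_1 ≅ Z/2Z.
  H_2: rank ker ∂_2 − rank ∂_3 = (12 − 12) − 0 = 0, and there is no ∂_3, so H_2 ≅ 0.

H_0 = Z,  H_1 = Z/2Z,  H_2 = 0.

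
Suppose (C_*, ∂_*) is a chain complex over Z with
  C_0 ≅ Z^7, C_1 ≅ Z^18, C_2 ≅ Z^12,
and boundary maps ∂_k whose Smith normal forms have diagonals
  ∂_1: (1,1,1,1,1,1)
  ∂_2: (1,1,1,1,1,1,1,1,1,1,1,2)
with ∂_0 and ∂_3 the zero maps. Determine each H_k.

H_0 = Z,  H_1 = Z/2,  H_2 = 0.

H_0: b_0 = 7 − 0 − 6 = 1; torsion from ∂_1 factors > 1: none. So H_0 = Z.
H_1: b_1 = 18 − 6 − 12 = 0; torsion from ∂_2 factors > 1: [2]. So H_1 = Z/2.
H_2: b_2 = 12 − 12 − 0 = 0; torsion from ∂_3 factors > 1: none. So H_2 = 0.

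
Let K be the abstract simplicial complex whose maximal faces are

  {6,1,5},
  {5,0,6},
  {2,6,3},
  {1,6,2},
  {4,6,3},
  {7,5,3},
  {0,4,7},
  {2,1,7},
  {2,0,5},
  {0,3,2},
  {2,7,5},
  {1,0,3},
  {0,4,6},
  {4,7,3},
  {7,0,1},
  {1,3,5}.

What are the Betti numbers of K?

We work with the vertex ordering 0 < 1 < 2 < 3 < 4 < 5 < 6 < 7. The simplices of K, each written with vertices in increasing order, are:

  0-simplices (8): [0], [1], [2], [3], [4], [5], [6], [7]
  1-simplices (24): (24 of them)
  2-simplices (16): [0,1,3], [0,1,7], [0,2,3], [0,2,5], [0,4,6], [0,4,7], [0,5,6], [1,2,6], [1,2,7], [1,3,5], [1,5,6], [2,3,6], [2,5,7], [3,4,6], [3,4,7], [3,5,7]

giving chain groups C_0 ≅ Z^8, C_1 ≅ Z^24, C_2 ≅ Z^16.

Boundary ∂_1: C_1 → C_0 is given by ∂[p,q] = [q] − [p]. For instance
  ∂[4,7] = [7] − [4].
The resulting 8×24 matrix has rank 7, and its Smith normal form has invariant factors (1,1,1,1,1,1,1).

Boundary ∂_2: C_2 → C_1 maps a triangle to the signed sum of its edges. For instance
  ∂[0,4,6] = [4,6] − [0,6] + [0,4],
  ∂[3,5,7] = [5,7] − [3,7] + [3,5].
This gives a 24×16 integer matrix of rank 15; reducing to Smith normal form yields diagonal entries (1,1,1,1,1,1,1,1,1,1,1,1,1,1,1).

Now H_k = ker ∂_k / im ∂_{k+1}, so:

  H_0: rank C_0 − rank ∂_1 = 8 − 7 = 1, and the invariant factors of ∂_1 are all 1, so H_0 = Z.
  H_1: rank ker ∂_1 − rank ∂_2 = (24 − 7) − 15 = 2, and the invariant factors of ∂_2 are all 1, so H_1 = Z^2.
  H_2: rank ker ∂_2 − rank ∂_3 = (16 − 15) − 0 = 1, and there is no ∂_3, so H_2 = Z.

Hence the Betti numbers are b_0 = 1, b_1 = 2, b_2 = 1.

b_0 = 1, b_1 = 2, b_2 = 1.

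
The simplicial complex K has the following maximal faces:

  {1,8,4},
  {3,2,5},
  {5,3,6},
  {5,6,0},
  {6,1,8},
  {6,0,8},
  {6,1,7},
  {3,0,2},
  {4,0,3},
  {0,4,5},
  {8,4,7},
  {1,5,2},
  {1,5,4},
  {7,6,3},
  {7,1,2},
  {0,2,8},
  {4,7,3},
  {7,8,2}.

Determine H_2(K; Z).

Fix the vertex order 0 < 1 < 2 < 3 < 4 < 5 < 6 < 7 < 8 and write every simplex with vertices in increasing order. Then dim K = 2 and the simplices of K are:

  0-simplices (9): [0], [1], [2], [3], [4], [5], [6], [7], [8]
  1-simplices (27): (27 of them)
  2-simplices (18): [0,2,3], [0,2,8], [0,3,4], [0,4,5], [0,5,6], [0,6,8], [1,2,5], [1,2,7], [1,4,5], [1,4,8], [1,6,7], [1,6,8], [2,3,5], [2,7,8], [3,4,7], [3,5,6], [3,6,7], [4,7,8]

so the chain groups are C_0 ≅ Z^9, C_1 ≅ Z^27, C_2 ≅ Z^18.

Boundary ∂_1: C_1 → C_0 sends each edge [p,q] (with p < q) to q − p.
This gives a 9×27 integer matrix of rank 8; reducing to Smith normal form yields diagonal entries (1,1,1,1,1,1,1,1).

Boundary ∂_2: C_2 → C_1 acts by ∂[p,q,r] = [q,r] − [p,r] + [p,q]. For instance
  ∂[0,5,6] = [5,6] − [0,6] + [0,5],
  ∂[2,3,5] = [3,5] − [2,5] + [2,3].
The resulting 27×18 matrix has rank 18, and its Smith normal form has invariant factors (1,1,1,1,1,1,1,1,1,1,1,1,1,1,1,1,1,2).

Reading off H_k = ker ∂_k / im ∂_{k+1}:

  H_2: rank ker ∂_2 − rank ∂_3 = (18 − 18) − 0 = 0, and there is no ∂_3, so H_2 = 0.

(K is a triangulation of the Klein bottle.)

H_2 = 0.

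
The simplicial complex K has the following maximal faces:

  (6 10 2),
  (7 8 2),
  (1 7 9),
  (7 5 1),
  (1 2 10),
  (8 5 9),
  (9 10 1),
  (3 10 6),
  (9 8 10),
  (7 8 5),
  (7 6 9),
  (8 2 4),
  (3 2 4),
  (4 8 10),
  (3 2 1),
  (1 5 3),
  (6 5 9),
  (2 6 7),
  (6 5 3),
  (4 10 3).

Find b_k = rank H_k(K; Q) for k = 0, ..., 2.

Take the total order 1 < 2 < 3 < 4 < 5 < 6 < 7 < 8 < 9 < 10 on the vertex set. Then K (dimension 2) consists of the simplices:

  0-simplices (10): [1], [2], [3], [4], [5], [6], [7], [8], [9], [10]
  1-simplices (30): (30 of them)
  2-simplices (20): (20 of them)

so the chain groups are C_0 ≅ Z^10, C_1 ≅ Z^30, C_2 ≅ Z^20.

The boundary map ∂_1: C_1 → C_0 sends each edge [p,q] (with p < q) to q − p.
As a 10×30 matrix over Z this has rank 9, with invariant factors (1,1,1,1,1,1,1,1,1).

The boundary map ∂_2: C_2 → C_1 acts by ∂[p,q,r] = [q,r] − [p,r] + [p,q]. For instance
  ∂[2,7,8] = [7,8] − [2,8] + [2,7],
  ∂[5,6,9] = [6,9] − [5,9] + [5,6].
The 30×20 boundary matrix has rank 20 and Smith normal form diag(1,1,1,1,1,1,1,1,1,1,1,1,1,1,1,1,1,1,1,2).

Now H_k = ker ∂_k / im ∂_{k+1}, so:

  H_0: rank C_0 − rank ∂_1 = 10 − 9 = 1, and the invariant factors of ∂_1 are all 1, so H_0 ≅ Z.
  H_1: rank ker ∂_1 − rank ∂_2 = (30 − 9) − 20 = 1, and ∂_2 has invariant factor 2 > 1, so H_1 ≅ Z ⊕ Z/2Z.
  H_2: rank ker ∂_2 − rank ∂_3 = (20 − 20) − 0 = 0, and there is no ∂_3, so H_2 ≅ 0.

As a check, the Euler characteristic is 10 − 30 + 20 = 0, which agrees with 1 − 1 + 0 = 0.

Hence the Betti numbers are b_0 = 1, b_1 = 1, b_2 = 0.

b_0 = 1, b_1 = 1, b_2 = 0.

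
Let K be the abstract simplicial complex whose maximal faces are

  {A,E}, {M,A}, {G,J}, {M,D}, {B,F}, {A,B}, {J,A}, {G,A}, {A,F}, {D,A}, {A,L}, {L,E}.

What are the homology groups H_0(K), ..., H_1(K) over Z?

H_0 = Z,  H_1 = Z^4.

Fix the vertex order A < B < D < E < F < G < J < L < M and write every simplex with vertices in increasing order. Then dim K = 1 and the simplices of K are:

  0-simplices (9): A, B, D, E, F, G, J, L, M
  1-simplices (12): AB, AD, AE, AF, AG, AJ, AL, AM, BF, DM, EL, GJ

giving chain groups C_0 ≅ Z^9, C_1 ≅ Z^12.

The boundary map ∂_1: C_1 → C_0 sends each edge [p,q] (with p < q) to q − p.
As a 9×12 matrix over Z this has rank 8, with invariant factors (1,1,1,1,1,1,1,1).

Computing H_k = (kernel of ∂_k) / (image of ∂_{k+1}):

  H_0: rank C_0 − rank ∂_1 = 9 − 8 = 1, and the invariant factors of ∂_1 are all 1, so H_0 ≅ Z.
  H_1: rank ker ∂_1 − rank ∂_2 = (12 − 8) − 0 = 4, and there is no ∂_2, so H_1 ≅ Z^4.

As a check, the Euler characteristic is 9 − 12 = -3, which agrees with 1 − 4 = -3.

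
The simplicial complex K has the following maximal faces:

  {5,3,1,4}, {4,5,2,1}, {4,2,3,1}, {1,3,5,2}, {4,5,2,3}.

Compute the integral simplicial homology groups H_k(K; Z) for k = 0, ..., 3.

Order the vertices as 1 < 2 < 3 < 4 < 5. Listing each simplex with vertices in this order, K has dimension 3 with simplices:

  0-simplices (5): [1], [2], [3], [4], [5]
  1-simplices (10): [1,2], [1,3], [1,4], [1,5], [2,3], [2,4], [2,5], [3,4], [3,5], [4,5]
  2-simplices (10): [1,2,3], [1,2,4], [1,2,5], [1,3,4], [1,3,5], [1,4,5], [2,3,4], [2,3,5], [2,4,5], [3,4,5]
  3-simplices (5): [1,2,3,4], [1,2,3,5], [1,2,4,5], [1,3,4,5], [2,3,4,5]

so the chain groups are C_0 ≅ Z^5, C_1 ≅ Z^10, C_2 ≅ Z^10, C_3 ≅ Z^5.

The boundary map ∂_1: C_1 → C_0 is given by ∂[p,q] = [q] − [p]. For instance
  ∂[2,3] = [3] − [2].
The 5×10 boundary matrix has rank 4 and Smith normal form diag(1,1,1,1).

Boundary ∂_2: C_2 → C_1 sends each 2-simplex [p,q,r] to [q,r] − [p,r] + [p,q]. For instance
  ∂[1,3,4] = [3,4] − [1,4] + [1,3],
  ∂[1,2,4] = [2,4] − [1,4] + [1,2].
This gives a 10×10 integer matrix of rank 6; reducing to Smith normal form yields diagonal entries (1,1,1,1,1,1).

∂_3: C_3 → C_2 sends each 3-simplex σ to the alternating sum Σ_i (−1)^i (σ with its i-th vertex removed). For instance
  ∂[1,2,4,5] = [2,4,5] − [1,4,5] + [1,2,5] − [1,2,4],
  ∂[1,2,3,5] = [2,3,5] − [1,3,5] + [1,2,5] − [1,2,3].
The resulting 10×5 matrix has rank 4, and its Smith normal form has invariant factors (1,1,1,1).

From H_k ≅ ker(∂_k) / im(∂_{k+1}) we obtain:

  H_0: rank C_0 − rank ∂_1 = 5 − 4 = 1, and the invariant factors of ∂_1 are all 1, so H_0 ≅ Z.
  H_1: rank ker ∂_1 − rank ∂_2 = (10 − 4) − 6 = 0, and the invariant factors of ∂_2 are all 1, so H_1 ≅ 0.
  H_2: rank ker ∂_2 − rank ∂_3 = (10 − 6) − 4 = 0, and the invariant factors of ∂_3 are all 1, so H_2 ≅ 0.
  H_3: rank ker ∂_3 − rank ∂_4 = (5 − 4) − 0 = 1, and there is no ∂_4, so H_3 ≅ Z.

H_0 ≅ Z,  H_1 = 0,  H_2 = 0,  H_3 ≅ Z.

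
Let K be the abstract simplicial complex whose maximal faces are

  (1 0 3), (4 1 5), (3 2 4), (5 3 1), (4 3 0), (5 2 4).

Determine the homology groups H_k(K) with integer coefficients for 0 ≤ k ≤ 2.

Take the total order 0 < 1 < 2 < 3 < 4 < 5 on the vertex set. Then K (dimension 2) consists of the simplices:

  0-simplices (6): [0], [1], [2], [3], [4], [5]
  1-simplices (12): [0,1], [0,3], [0,4], [1,3], [1,4], [1,5], [2,3], [2,4], [2,5], [3,4], [3,5], [4,5]
  2-simplices (6): [0,1,3], [0,3,4], [1,3,5], [1,4,5], [2,3,4], [2,4,5]

so the chain groups are C_0 ≅ Z^6, C_1 ≅ Z^12, C_2 ≅ Z^6.

Boundary ∂_1: C_1 → C_0 sends each edge [p,q] (with p < q) to q − p.
This gives a 6×12 integer matrix of rank 5; reducing to Smith normal form yields diagonal entries (1,1,1,1,1).

Boundary ∂_2: C_2 → C_1 maps a triangle to the signed sum of its edges. For instance
  ∂[0,3,4] = [3,4] − [0,4] + [0,3],
  ∂[1,3,5] = [3,5] − [1,5] + [1,3].
The 12×6 boundary matrix has rank 6 and Smith normal form diag(1,1,1,1,1,1).

From H_k ≅ ker(∂_k) / im(∂_{k+1}) we obtain:

  H_0: rank C_0 − rank ∂_1 = 6 − 5 = 1, and the invariant factors of ∂_1 are all 1, so H_0 ≅ Z.
  H_1: rank ker ∂_1 − rank ∂_2 = (12 − 5) − 6 = 1, and the invariant factors of ∂_2 are all 1, so H_1 ≅ Z.
  H_2: rank ker ∂_2 − rank ∂_3 = (6 − 6) − 0 = 0, and there is no ∂_3, so H_2 ≅ 0.

As a check, the Euler characteristic is 6 − 12 + 6 = 0, which agrees with 1 − 1 + 0 = 0.
(K is a triangulation of the cylinder S^1 x I.)

H_0 = Z,  H_1 = Z,  H_2 = 0.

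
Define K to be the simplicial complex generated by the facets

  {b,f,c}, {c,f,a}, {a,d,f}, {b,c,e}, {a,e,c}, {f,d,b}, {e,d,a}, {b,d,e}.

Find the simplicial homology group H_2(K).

Take the total order a < b < c < d < e < f on the vertex set. Then K (dimension 2) consists of the simplices:

  0-simplices (6): a, b, c, d, e, f
  1-simplices (12): ac, ad, ae, af, bc, bd, be, bf, ce, cf, de, df
  2-simplices (8): ace, acf, ade, adf, bce, bcf, bde, bdf

so the chain groups are C_0 ≅ Z^6, C_1 ≅ Z^12, C_2 ≅ Z^8.

The boundary map ∂_1: C_1 → C_0 sends each edge [p,q] (with p < q) to q − p.
This gives a 6×12 integer matrix of rank 5; reducing to Smith normal form yields diagonal entries (1,1,1,1,1).

Boundary ∂_2: C_2 → C_1 maps a triangle to the signed sum of its edges. For instance
  ∂acf = cf − af + ac,
  ∂bce = ce − be + bc.
As a 12×8 matrix over Z this has rank 7, with invariant factors (1,1,1,1,1,1,1).

Reading off H_k = ker ∂_k / im ∂_{k+1}:

  H_2: rank ker ∂_2 − rank ∂_3 = (8 − 7) − 0 = 1, and there is no ∂_3, so H_2 = Z.

H_2 ≅ Z.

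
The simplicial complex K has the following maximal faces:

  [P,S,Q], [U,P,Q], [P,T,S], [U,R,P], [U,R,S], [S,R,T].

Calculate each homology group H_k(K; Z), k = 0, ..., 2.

H_0 ≅ Z,  H_1 ≅ Z,  H_2 = 0.

Take the total order P < Q < R < S < T < U on the vertex set. Then K (dimension 2) consists of the simplices:

  0-simplices (6): P, Q, R, S, T, U
  1-simplices (12): PQ, PR, PS, PT, PU, QS, QU, RS, RT, RU, ST, SU
  2-simplices (6): PQS, PQU, PRU, PST, RST, RSU

Hence C_0 ≅ Z^6, C_1 ≅ Z^12, C_2 ≅ Z^6.

The boundary map ∂_1: C_1 → C_0 is given by ∂[p,q] = [q] − [p]. For instance
  ∂PS = S − P.
As a 6×12 matrix over Z this has rank 5, with invariant factors (1,1,1,1,1).

∂_2: C_2 → C_1 maps a triangle to the signed sum of its edges. For instance
  ∂RSU = SU − RU + RS,
  ∂PST = ST − PT + PS.
This gives a 12×6 integer matrix of rank 6; reducing to Smith normal form yields diagonal entries (1,1,1,1,1,1).

From H_k ≅ ker(∂_k) / im(∂_{k+1}) we obtain:

  H_0: rank C_0 − rank ∂_1 = 6 − 5 = 1, and the invariant factors of ∂_1 are all 1, so H_0 = Z.
  H_1: rank ker ∂_1 − rank ∂_2 = (12 − 5) − 6 = 1, and the invariant factors of ∂_2 are all 1, so H_1 = Z.
  H_2: rank ker ∂_2 − rank ∂_3 = (6 − 6) − 0 = 0, and there is no ∂_3, so H_2 = 0.

(K is a triangulation of the cylinder S^1 x I.)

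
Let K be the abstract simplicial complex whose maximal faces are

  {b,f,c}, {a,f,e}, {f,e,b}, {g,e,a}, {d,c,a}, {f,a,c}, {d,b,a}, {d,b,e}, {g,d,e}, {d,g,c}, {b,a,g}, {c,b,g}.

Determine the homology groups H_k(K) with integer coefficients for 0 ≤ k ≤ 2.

H_0 = Z,  H_1 = Z/2Z,  H_2 = 0.

We work with the vertex ordering a < b < c < d < e < f < g. The simplices of K, each written with vertices in increasing order, are:

  0-simplices (7): a, b, c, d, e, f, g
  1-simplices (18): ab, ac, ad, ae, af, ag, bc, bd, be, bf, bg, cd, cf, cg, de, dg, ef, eg
  2-simplices (12): abd, abg, acd, acf, aef, aeg, bcf, bcg, bde, bef, cdg, deg

Hence C_0 ≅ Z^7, C_1 ≅ Z^18, C_2 ≅ Z^12.

The boundary map ∂_1: C_1 → C_0 sends each edge [p,q] (with p < q) to q − p. For instance
  ∂af = f − a.
This gives a 7×18 integer matrix of rank 6; reducing to Smith normal form yields diagonal entries (1,1,1,1,1,1).

∂_2: C_2 → C_1 maps a triangle to the signed sum of its edges. For instance
  ∂abd = bd − ad + ab,
  ∂aeg = eg − ag + ae.
The resulting 18×12 matrix has rank 12, and its Smith normal form has invariant factors (1,1,1,1,1,1,1,1,1,1,1,2).

Now H_k = ker ∂_k / im ∂_{k+1}, so:

  H_0: rank C_0 − rank ∂_1 = 7 − 6 = 1, and the invariant factors of ∂_1 are all 1, so H_0 ≅ Z.
  H_1: rank ker ∂_1 − rank ∂_2 = (18 − 6) − 12 = 0, and ∂_2 has invariant factor 2 > 1, so H_1 ≅ Z/2Z.
  H_2: rank ker ∂_2 − rank ∂_3 = (12 − 12) − 0 = 0, and there is no ∂_3, so H_2 ≅ 0.

(K is a triangulation of the real projective plane RP^2.)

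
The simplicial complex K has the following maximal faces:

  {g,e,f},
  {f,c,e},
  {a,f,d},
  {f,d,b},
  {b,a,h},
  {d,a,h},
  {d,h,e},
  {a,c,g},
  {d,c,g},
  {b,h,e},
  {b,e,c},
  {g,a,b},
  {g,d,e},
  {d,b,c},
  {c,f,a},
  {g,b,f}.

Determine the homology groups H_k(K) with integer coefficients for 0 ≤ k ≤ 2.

Order the vertices as a < b < c < d < e < f < g < h. Listing each simplex with vertices in this order, K has dimension 2 with simplices:

  0-simplices (8): a, b, c, d, e, f, g, h
  1-simplices (24): ab, ac, ad, af, ag, ah, bc, bd, be, bf, bg, bh, cd, ce, cf, cg, de, df, dg, dh, ef, eg, eh, fg
  2-simplices (16): abg, abh, acf, acg, adf, adh, bcd, bce, bdf, beh, bfg, cdg, cef, deg, deh, efg

Hence C_0 ≅ Z^8, C_1 ≅ Z^24, C_2 ≅ Z^16.

Boundary ∂_1: C_1 → C_0 sends each edge [p,q] (with p < q) to q − p. For instance
  ∂ah = h − a.
As a 8×24 matrix over Z this has rank 7, with invariant factors (1,1,1,1,1,1,1).

∂_2: C_2 → C_1 maps a triangle to the signed sum of its edges. For instance
  ∂deh = eh − dh + de,
  ∂acf = cf − af + ac.
The resulting 24×16 matrix has rank 15, and its Smith normal form has invariant factors (1,1,1,1,1,1,1,1,1,1,1,1,1,1,1).

From H_k ≅ ker(∂_k) / im(∂_{k+1}) we obtain:

  H_0: rank C_0 − rank ∂_1 = 8 − 7 = 1, and the invariant factors of ∂_1 are all 1, so H_0 ≅ Z.
  H_1: rank ker ∂_1 − rank ∂_2 = (24 − 7) − 15 = 2, and the invariant factors of ∂_2 are all 1, so H_1 ≅ Z^2.
  H_2: rank ker ∂_2 − rank ∂_3 = (16 − 15) − 0 = 1, and there is no ∂_3, so H_2 ≅ Z.

As a check, the Euler characteristic is 8 − 24 + 16 = 0, which agrees with 1 − 2 + 1 = 0.

H_0 = Z,  H_1 = Z^2,  H_2 = Z.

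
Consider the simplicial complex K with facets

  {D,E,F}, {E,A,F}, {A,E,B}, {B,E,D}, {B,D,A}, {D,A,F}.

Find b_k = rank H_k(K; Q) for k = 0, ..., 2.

Take the total order A < B < D < E < F on the vertex set. Then K (dimension 2) consists of the simplices:

  0-simplices (5): A, B, D, E, F
  1-simplices (9): AB, AD, AE, AF, BD, BE, DE, DF, EF
  2-simplices (6): ABD, ABE, ADF, AEF, BDE, DEF

Hence C_0 ≅ Z^5, C_1 ≅ Z^9, C_2 ≅ Z^6.

∂_1: C_1 → C_0 maps an edge to its endpoints' difference, ∂[p,q] = q − p. For instance
  ∂AF = F − A.
The 5×9 boundary matrix has rank 4 and Smith normal form diag(1,1,1,1).

Boundary ∂_2: C_2 → C_1 maps a triangle to the signed sum of its edges. For instance
  ∂ABD = BD − AD + AB,
  ∂DEF = EF − DF + DE.
This gives a 9×6 integer matrix of rank 5; reducing to Smith normal form yields diagonal entries (1,1,1,1,1).

Now H_k = ker ∂_k / im ∂_{k+1}, so:

  H_0: rank C_0 − rank ∂_1 = 5 − 4 = 1, and the invariant factors of ∂_1 are all 1, so H_0 ≅ Z.
  H_1: rank ker ∂_1 − rank ∂_2 = (9 − 4) − 5 = 0, and the invariant factors of ∂_2 are all 1, so H_1 ≅ 0.
  H_2: rank ker ∂_2 − rank ∂_3 = (6 − 5) − 0 = 1, and there is no ∂_3, so H_2 ≅ Z.

As a check, the Euler characteristic is 5 − 9 + 6 = 2, which agrees with 1 − 0 + 1 = 2.

Hence the Betti numbers are b_0 = 1, b_1 = 0, b_2 = 1.

b_0 = 1, b_1 = 0, b_2 = 1.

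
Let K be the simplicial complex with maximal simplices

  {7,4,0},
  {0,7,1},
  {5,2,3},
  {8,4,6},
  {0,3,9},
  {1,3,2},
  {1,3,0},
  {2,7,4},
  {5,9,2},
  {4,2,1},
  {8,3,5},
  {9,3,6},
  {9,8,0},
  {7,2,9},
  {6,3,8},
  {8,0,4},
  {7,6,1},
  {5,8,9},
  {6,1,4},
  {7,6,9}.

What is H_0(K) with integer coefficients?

Take the total order 0 < 1 < 2 < 3 < 4 < 5 < 6 < 7 < 8 < 9 on the vertex set. Then K (dimension 2) consists of the simplices:

  0-simplices (10): [0], [1], [2], [3], [4], [5], [6], [7], [8], [9]
  1-simplices (30): (30 of them)
  2-simplices (20): (20 of them)

Hence C_0 ≅ Z^10, C_1 ≅ Z^30, C_2 ≅ Z^20.

The boundary map ∂_1: C_1 → C_0 maps an edge to its endpoints' difference, ∂[p,q] = q − p.
As a 10×30 matrix over Z this has rank 9, with invariant factors (1,1,1,1,1,1,1,1,1).

The boundary map ∂_2: C_2 → C_1 acts by ∂[p,q,r] = [q,r] − [p,r] + [p,q]. For instance
  ∂[0,4,8] = [4,8] − [0,8] + [0,4],
  ∂[1,4,6] = [4,6] − [1,6] + [1,4].
This gives a 30×20 integer matrix of rank 20; reducing to Smith normal form yields diagonal entries (1,1,1,1,1,1,1,1,1,1,1,1,1,1,1,1,1,1,1,2).

From H_k ≅ ker(∂_k) / im(∂_{k+1}) we obtain:

  H_0: rank C_0 − rank ∂_1 = 10 − 9 = 1, and the invariant factors of ∂_1 are all 1, so H_0 ≅ Z.

H_0 = Z.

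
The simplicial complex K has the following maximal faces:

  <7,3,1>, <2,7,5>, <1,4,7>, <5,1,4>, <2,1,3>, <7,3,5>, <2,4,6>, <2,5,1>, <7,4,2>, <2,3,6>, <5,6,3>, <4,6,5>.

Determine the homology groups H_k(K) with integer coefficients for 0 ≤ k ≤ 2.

K has 7 vertices, 18 edges, 12 triangles.
rank ∂_0 = 0, rank ∂_1 = 6 ⇒ b_0 = 7 − 0 − 6 = 1; all invariant factors of ∂_1 are 1 so no torsion. So H_0 = Z.
rank ∂_1 = 6, rank ∂_2 = 12 ⇒ b_1 = 18 − 6 − 12 = 0; ∂_2 has invariant factor(s) [2] giving torsion. So H_1 = Z/2Z.
rank ∂_2 = 12, rank ∂_3 = 0 ⇒ b_2 = 12 − 12 − 0 = 0. So H_2 = 0.

H_0 = Z,  H_1 = Z/2Z,  H_2 = 0.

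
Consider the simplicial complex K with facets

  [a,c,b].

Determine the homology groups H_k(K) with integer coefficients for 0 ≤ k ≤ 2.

H_0 = Z,  H_1 = 0,  H_2 = 0.

We work with the vertex ordering a < b < c. The simplices of K, each written with vertices in increasing order, are:

  0-simplices (3): a, b, c
  1-simplices (3): ab, ac, bc
  2-simplices (1): abc

giving chain groups C_0 ≅ Z^3, C_1 ≅ Z^3, C_2 ≅ Z^1.

The boundary map ∂_1: C_1 → C_0 sends each edge [p,q] (with p < q) to q − p. For instance
  ∂ab = b − a.
As a 3×3 matrix over Z this has rank 2, with invariant factors (1,1).

The boundary map ∂_2: C_2 → C_1 sends each 2-simplex [p,q,r] to [q,r] − [p,r] + [p,q]. For instance
  ∂abc = bc − ac + ab.
The resulting 3×1 matrix has rank 1, and its Smith normal form has invariant factors (1).

Now H_k = ker ∂_k / im ∂_{k+1}, so:

  H_0: rank C_0 − rank ∂_1 = 3 − 2 = 1, and the invariant factors of ∂_1 are all 1, so H_0 ≅ Z.
  H_1: rank ker ∂_1 − rank ∂_2 = (3 − 2) − 1 = 0, and the invariant factors of ∂_2 are all 1, so H_1 ≅ 0.
  H_2: rank ker ∂_2 − rank ∂_3 = (1 − 1) − 0 = 0, and there is no ∂_3, so H_2 ≅ 0.

(K is a triangulation of the 2-simplex.)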